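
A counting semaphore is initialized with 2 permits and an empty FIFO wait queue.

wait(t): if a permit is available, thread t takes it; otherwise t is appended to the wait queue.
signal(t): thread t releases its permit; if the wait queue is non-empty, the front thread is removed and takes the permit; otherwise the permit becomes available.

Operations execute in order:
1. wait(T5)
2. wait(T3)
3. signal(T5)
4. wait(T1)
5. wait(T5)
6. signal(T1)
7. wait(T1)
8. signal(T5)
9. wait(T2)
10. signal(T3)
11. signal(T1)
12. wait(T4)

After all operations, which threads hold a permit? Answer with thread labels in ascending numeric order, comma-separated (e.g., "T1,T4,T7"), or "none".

Answer: T2,T4

Derivation:
Step 1: wait(T5) -> count=1 queue=[] holders={T5}
Step 2: wait(T3) -> count=0 queue=[] holders={T3,T5}
Step 3: signal(T5) -> count=1 queue=[] holders={T3}
Step 4: wait(T1) -> count=0 queue=[] holders={T1,T3}
Step 5: wait(T5) -> count=0 queue=[T5] holders={T1,T3}
Step 6: signal(T1) -> count=0 queue=[] holders={T3,T5}
Step 7: wait(T1) -> count=0 queue=[T1] holders={T3,T5}
Step 8: signal(T5) -> count=0 queue=[] holders={T1,T3}
Step 9: wait(T2) -> count=0 queue=[T2] holders={T1,T3}
Step 10: signal(T3) -> count=0 queue=[] holders={T1,T2}
Step 11: signal(T1) -> count=1 queue=[] holders={T2}
Step 12: wait(T4) -> count=0 queue=[] holders={T2,T4}
Final holders: T2,T4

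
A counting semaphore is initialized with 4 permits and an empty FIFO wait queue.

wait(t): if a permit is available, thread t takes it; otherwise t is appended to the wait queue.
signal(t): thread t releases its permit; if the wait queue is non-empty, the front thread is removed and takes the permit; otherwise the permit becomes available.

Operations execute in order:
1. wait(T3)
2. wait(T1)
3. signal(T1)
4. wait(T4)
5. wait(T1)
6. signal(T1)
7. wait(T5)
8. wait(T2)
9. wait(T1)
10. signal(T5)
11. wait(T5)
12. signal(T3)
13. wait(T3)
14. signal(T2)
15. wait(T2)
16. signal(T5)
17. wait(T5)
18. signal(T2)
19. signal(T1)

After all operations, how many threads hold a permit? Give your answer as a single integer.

Step 1: wait(T3) -> count=3 queue=[] holders={T3}
Step 2: wait(T1) -> count=2 queue=[] holders={T1,T3}
Step 3: signal(T1) -> count=3 queue=[] holders={T3}
Step 4: wait(T4) -> count=2 queue=[] holders={T3,T4}
Step 5: wait(T1) -> count=1 queue=[] holders={T1,T3,T4}
Step 6: signal(T1) -> count=2 queue=[] holders={T3,T4}
Step 7: wait(T5) -> count=1 queue=[] holders={T3,T4,T5}
Step 8: wait(T2) -> count=0 queue=[] holders={T2,T3,T4,T5}
Step 9: wait(T1) -> count=0 queue=[T1] holders={T2,T3,T4,T5}
Step 10: signal(T5) -> count=0 queue=[] holders={T1,T2,T3,T4}
Step 11: wait(T5) -> count=0 queue=[T5] holders={T1,T2,T3,T4}
Step 12: signal(T3) -> count=0 queue=[] holders={T1,T2,T4,T5}
Step 13: wait(T3) -> count=0 queue=[T3] holders={T1,T2,T4,T5}
Step 14: signal(T2) -> count=0 queue=[] holders={T1,T3,T4,T5}
Step 15: wait(T2) -> count=0 queue=[T2] holders={T1,T3,T4,T5}
Step 16: signal(T5) -> count=0 queue=[] holders={T1,T2,T3,T4}
Step 17: wait(T5) -> count=0 queue=[T5] holders={T1,T2,T3,T4}
Step 18: signal(T2) -> count=0 queue=[] holders={T1,T3,T4,T5}
Step 19: signal(T1) -> count=1 queue=[] holders={T3,T4,T5}
Final holders: {T3,T4,T5} -> 3 thread(s)

Answer: 3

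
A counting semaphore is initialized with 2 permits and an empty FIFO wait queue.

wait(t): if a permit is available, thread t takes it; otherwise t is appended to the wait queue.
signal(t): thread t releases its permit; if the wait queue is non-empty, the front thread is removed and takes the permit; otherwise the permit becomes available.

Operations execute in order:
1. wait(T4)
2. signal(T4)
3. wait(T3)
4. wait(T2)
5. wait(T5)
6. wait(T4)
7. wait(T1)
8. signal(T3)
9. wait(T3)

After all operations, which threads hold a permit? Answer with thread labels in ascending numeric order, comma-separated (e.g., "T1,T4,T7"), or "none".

Answer: T2,T5

Derivation:
Step 1: wait(T4) -> count=1 queue=[] holders={T4}
Step 2: signal(T4) -> count=2 queue=[] holders={none}
Step 3: wait(T3) -> count=1 queue=[] holders={T3}
Step 4: wait(T2) -> count=0 queue=[] holders={T2,T3}
Step 5: wait(T5) -> count=0 queue=[T5] holders={T2,T3}
Step 6: wait(T4) -> count=0 queue=[T5,T4] holders={T2,T3}
Step 7: wait(T1) -> count=0 queue=[T5,T4,T1] holders={T2,T3}
Step 8: signal(T3) -> count=0 queue=[T4,T1] holders={T2,T5}
Step 9: wait(T3) -> count=0 queue=[T4,T1,T3] holders={T2,T5}
Final holders: T2,T5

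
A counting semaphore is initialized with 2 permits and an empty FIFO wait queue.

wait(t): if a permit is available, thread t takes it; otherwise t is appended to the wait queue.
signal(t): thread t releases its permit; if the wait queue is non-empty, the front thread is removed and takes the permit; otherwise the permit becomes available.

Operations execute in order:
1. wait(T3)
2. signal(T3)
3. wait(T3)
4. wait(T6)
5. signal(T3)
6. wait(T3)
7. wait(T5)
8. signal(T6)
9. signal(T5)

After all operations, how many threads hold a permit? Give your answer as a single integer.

Answer: 1

Derivation:
Step 1: wait(T3) -> count=1 queue=[] holders={T3}
Step 2: signal(T3) -> count=2 queue=[] holders={none}
Step 3: wait(T3) -> count=1 queue=[] holders={T3}
Step 4: wait(T6) -> count=0 queue=[] holders={T3,T6}
Step 5: signal(T3) -> count=1 queue=[] holders={T6}
Step 6: wait(T3) -> count=0 queue=[] holders={T3,T6}
Step 7: wait(T5) -> count=0 queue=[T5] holders={T3,T6}
Step 8: signal(T6) -> count=0 queue=[] holders={T3,T5}
Step 9: signal(T5) -> count=1 queue=[] holders={T3}
Final holders: {T3} -> 1 thread(s)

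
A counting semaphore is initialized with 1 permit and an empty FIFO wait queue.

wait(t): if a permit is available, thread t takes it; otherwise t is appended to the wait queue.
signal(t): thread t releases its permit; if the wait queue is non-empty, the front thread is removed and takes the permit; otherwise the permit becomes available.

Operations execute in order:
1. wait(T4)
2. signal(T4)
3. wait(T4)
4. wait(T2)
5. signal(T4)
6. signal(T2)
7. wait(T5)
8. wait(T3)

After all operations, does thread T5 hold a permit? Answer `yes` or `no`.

Answer: yes

Derivation:
Step 1: wait(T4) -> count=0 queue=[] holders={T4}
Step 2: signal(T4) -> count=1 queue=[] holders={none}
Step 3: wait(T4) -> count=0 queue=[] holders={T4}
Step 4: wait(T2) -> count=0 queue=[T2] holders={T4}
Step 5: signal(T4) -> count=0 queue=[] holders={T2}
Step 6: signal(T2) -> count=1 queue=[] holders={none}
Step 7: wait(T5) -> count=0 queue=[] holders={T5}
Step 8: wait(T3) -> count=0 queue=[T3] holders={T5}
Final holders: {T5} -> T5 in holders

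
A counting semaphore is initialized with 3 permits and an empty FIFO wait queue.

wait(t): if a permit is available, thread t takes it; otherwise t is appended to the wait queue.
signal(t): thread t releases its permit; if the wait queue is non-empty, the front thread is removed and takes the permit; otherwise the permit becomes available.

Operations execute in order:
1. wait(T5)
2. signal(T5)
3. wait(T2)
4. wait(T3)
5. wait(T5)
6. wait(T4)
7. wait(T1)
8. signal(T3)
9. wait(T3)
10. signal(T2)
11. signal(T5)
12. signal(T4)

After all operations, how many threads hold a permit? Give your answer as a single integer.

Step 1: wait(T5) -> count=2 queue=[] holders={T5}
Step 2: signal(T5) -> count=3 queue=[] holders={none}
Step 3: wait(T2) -> count=2 queue=[] holders={T2}
Step 4: wait(T3) -> count=1 queue=[] holders={T2,T3}
Step 5: wait(T5) -> count=0 queue=[] holders={T2,T3,T5}
Step 6: wait(T4) -> count=0 queue=[T4] holders={T2,T3,T5}
Step 7: wait(T1) -> count=0 queue=[T4,T1] holders={T2,T3,T5}
Step 8: signal(T3) -> count=0 queue=[T1] holders={T2,T4,T5}
Step 9: wait(T3) -> count=0 queue=[T1,T3] holders={T2,T4,T5}
Step 10: signal(T2) -> count=0 queue=[T3] holders={T1,T4,T5}
Step 11: signal(T5) -> count=0 queue=[] holders={T1,T3,T4}
Step 12: signal(T4) -> count=1 queue=[] holders={T1,T3}
Final holders: {T1,T3} -> 2 thread(s)

Answer: 2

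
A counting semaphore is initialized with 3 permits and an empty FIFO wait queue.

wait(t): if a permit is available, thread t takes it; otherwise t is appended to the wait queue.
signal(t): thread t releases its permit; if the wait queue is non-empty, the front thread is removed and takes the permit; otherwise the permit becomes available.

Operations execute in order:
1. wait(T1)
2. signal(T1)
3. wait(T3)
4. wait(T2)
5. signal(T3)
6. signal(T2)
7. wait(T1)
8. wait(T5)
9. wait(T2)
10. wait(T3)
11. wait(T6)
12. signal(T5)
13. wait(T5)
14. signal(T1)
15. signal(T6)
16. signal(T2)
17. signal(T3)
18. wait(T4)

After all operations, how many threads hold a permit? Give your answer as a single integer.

Answer: 2

Derivation:
Step 1: wait(T1) -> count=2 queue=[] holders={T1}
Step 2: signal(T1) -> count=3 queue=[] holders={none}
Step 3: wait(T3) -> count=2 queue=[] holders={T3}
Step 4: wait(T2) -> count=1 queue=[] holders={T2,T3}
Step 5: signal(T3) -> count=2 queue=[] holders={T2}
Step 6: signal(T2) -> count=3 queue=[] holders={none}
Step 7: wait(T1) -> count=2 queue=[] holders={T1}
Step 8: wait(T5) -> count=1 queue=[] holders={T1,T5}
Step 9: wait(T2) -> count=0 queue=[] holders={T1,T2,T5}
Step 10: wait(T3) -> count=0 queue=[T3] holders={T1,T2,T5}
Step 11: wait(T6) -> count=0 queue=[T3,T6] holders={T1,T2,T5}
Step 12: signal(T5) -> count=0 queue=[T6] holders={T1,T2,T3}
Step 13: wait(T5) -> count=0 queue=[T6,T5] holders={T1,T2,T3}
Step 14: signal(T1) -> count=0 queue=[T5] holders={T2,T3,T6}
Step 15: signal(T6) -> count=0 queue=[] holders={T2,T3,T5}
Step 16: signal(T2) -> count=1 queue=[] holders={T3,T5}
Step 17: signal(T3) -> count=2 queue=[] holders={T5}
Step 18: wait(T4) -> count=1 queue=[] holders={T4,T5}
Final holders: {T4,T5} -> 2 thread(s)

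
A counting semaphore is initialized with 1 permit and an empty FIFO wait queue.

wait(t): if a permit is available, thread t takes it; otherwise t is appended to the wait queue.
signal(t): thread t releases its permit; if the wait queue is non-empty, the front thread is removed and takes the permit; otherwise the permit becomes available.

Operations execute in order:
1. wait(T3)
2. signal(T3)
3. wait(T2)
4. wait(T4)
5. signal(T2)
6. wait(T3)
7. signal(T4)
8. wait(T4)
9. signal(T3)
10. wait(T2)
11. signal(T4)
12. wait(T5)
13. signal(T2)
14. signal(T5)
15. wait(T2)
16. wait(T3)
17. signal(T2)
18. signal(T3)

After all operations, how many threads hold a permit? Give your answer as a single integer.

Step 1: wait(T3) -> count=0 queue=[] holders={T3}
Step 2: signal(T3) -> count=1 queue=[] holders={none}
Step 3: wait(T2) -> count=0 queue=[] holders={T2}
Step 4: wait(T4) -> count=0 queue=[T4] holders={T2}
Step 5: signal(T2) -> count=0 queue=[] holders={T4}
Step 6: wait(T3) -> count=0 queue=[T3] holders={T4}
Step 7: signal(T4) -> count=0 queue=[] holders={T3}
Step 8: wait(T4) -> count=0 queue=[T4] holders={T3}
Step 9: signal(T3) -> count=0 queue=[] holders={T4}
Step 10: wait(T2) -> count=0 queue=[T2] holders={T4}
Step 11: signal(T4) -> count=0 queue=[] holders={T2}
Step 12: wait(T5) -> count=0 queue=[T5] holders={T2}
Step 13: signal(T2) -> count=0 queue=[] holders={T5}
Step 14: signal(T5) -> count=1 queue=[] holders={none}
Step 15: wait(T2) -> count=0 queue=[] holders={T2}
Step 16: wait(T3) -> count=0 queue=[T3] holders={T2}
Step 17: signal(T2) -> count=0 queue=[] holders={T3}
Step 18: signal(T3) -> count=1 queue=[] holders={none}
Final holders: {none} -> 0 thread(s)

Answer: 0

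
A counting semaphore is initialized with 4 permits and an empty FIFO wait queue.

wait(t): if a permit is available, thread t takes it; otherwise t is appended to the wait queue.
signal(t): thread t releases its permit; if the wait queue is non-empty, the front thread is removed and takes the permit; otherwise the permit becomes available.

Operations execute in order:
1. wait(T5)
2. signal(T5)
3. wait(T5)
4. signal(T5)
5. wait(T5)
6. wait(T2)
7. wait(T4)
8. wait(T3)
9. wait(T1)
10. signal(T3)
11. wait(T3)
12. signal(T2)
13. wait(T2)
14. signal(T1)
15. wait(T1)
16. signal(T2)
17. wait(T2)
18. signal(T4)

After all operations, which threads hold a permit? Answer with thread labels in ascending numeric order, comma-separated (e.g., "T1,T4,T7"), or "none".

Step 1: wait(T5) -> count=3 queue=[] holders={T5}
Step 2: signal(T5) -> count=4 queue=[] holders={none}
Step 3: wait(T5) -> count=3 queue=[] holders={T5}
Step 4: signal(T5) -> count=4 queue=[] holders={none}
Step 5: wait(T5) -> count=3 queue=[] holders={T5}
Step 6: wait(T2) -> count=2 queue=[] holders={T2,T5}
Step 7: wait(T4) -> count=1 queue=[] holders={T2,T4,T5}
Step 8: wait(T3) -> count=0 queue=[] holders={T2,T3,T4,T5}
Step 9: wait(T1) -> count=0 queue=[T1] holders={T2,T3,T4,T5}
Step 10: signal(T3) -> count=0 queue=[] holders={T1,T2,T4,T5}
Step 11: wait(T3) -> count=0 queue=[T3] holders={T1,T2,T4,T5}
Step 12: signal(T2) -> count=0 queue=[] holders={T1,T3,T4,T5}
Step 13: wait(T2) -> count=0 queue=[T2] holders={T1,T3,T4,T5}
Step 14: signal(T1) -> count=0 queue=[] holders={T2,T3,T4,T5}
Step 15: wait(T1) -> count=0 queue=[T1] holders={T2,T3,T4,T5}
Step 16: signal(T2) -> count=0 queue=[] holders={T1,T3,T4,T5}
Step 17: wait(T2) -> count=0 queue=[T2] holders={T1,T3,T4,T5}
Step 18: signal(T4) -> count=0 queue=[] holders={T1,T2,T3,T5}
Final holders: T1,T2,T3,T5

Answer: T1,T2,T3,T5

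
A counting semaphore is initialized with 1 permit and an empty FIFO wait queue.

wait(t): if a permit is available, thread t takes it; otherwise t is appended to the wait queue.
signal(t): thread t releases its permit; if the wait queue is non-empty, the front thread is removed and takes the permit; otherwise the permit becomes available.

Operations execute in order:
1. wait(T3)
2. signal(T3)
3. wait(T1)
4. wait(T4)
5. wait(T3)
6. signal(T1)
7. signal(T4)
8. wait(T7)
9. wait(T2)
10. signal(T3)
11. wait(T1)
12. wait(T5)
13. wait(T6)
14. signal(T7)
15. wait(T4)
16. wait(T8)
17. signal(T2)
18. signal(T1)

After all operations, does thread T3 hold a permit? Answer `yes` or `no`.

Answer: no

Derivation:
Step 1: wait(T3) -> count=0 queue=[] holders={T3}
Step 2: signal(T3) -> count=1 queue=[] holders={none}
Step 3: wait(T1) -> count=0 queue=[] holders={T1}
Step 4: wait(T4) -> count=0 queue=[T4] holders={T1}
Step 5: wait(T3) -> count=0 queue=[T4,T3] holders={T1}
Step 6: signal(T1) -> count=0 queue=[T3] holders={T4}
Step 7: signal(T4) -> count=0 queue=[] holders={T3}
Step 8: wait(T7) -> count=0 queue=[T7] holders={T3}
Step 9: wait(T2) -> count=0 queue=[T7,T2] holders={T3}
Step 10: signal(T3) -> count=0 queue=[T2] holders={T7}
Step 11: wait(T1) -> count=0 queue=[T2,T1] holders={T7}
Step 12: wait(T5) -> count=0 queue=[T2,T1,T5] holders={T7}
Step 13: wait(T6) -> count=0 queue=[T2,T1,T5,T6] holders={T7}
Step 14: signal(T7) -> count=0 queue=[T1,T5,T6] holders={T2}
Step 15: wait(T4) -> count=0 queue=[T1,T5,T6,T4] holders={T2}
Step 16: wait(T8) -> count=0 queue=[T1,T5,T6,T4,T8] holders={T2}
Step 17: signal(T2) -> count=0 queue=[T5,T6,T4,T8] holders={T1}
Step 18: signal(T1) -> count=0 queue=[T6,T4,T8] holders={T5}
Final holders: {T5} -> T3 not in holders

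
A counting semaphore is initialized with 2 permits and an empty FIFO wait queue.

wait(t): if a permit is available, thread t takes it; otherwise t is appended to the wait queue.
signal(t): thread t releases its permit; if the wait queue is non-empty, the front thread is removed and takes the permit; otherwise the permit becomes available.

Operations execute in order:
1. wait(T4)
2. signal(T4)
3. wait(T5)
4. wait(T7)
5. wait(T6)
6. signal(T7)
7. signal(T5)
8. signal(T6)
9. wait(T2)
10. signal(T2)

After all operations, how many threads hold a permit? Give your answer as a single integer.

Step 1: wait(T4) -> count=1 queue=[] holders={T4}
Step 2: signal(T4) -> count=2 queue=[] holders={none}
Step 3: wait(T5) -> count=1 queue=[] holders={T5}
Step 4: wait(T7) -> count=0 queue=[] holders={T5,T7}
Step 5: wait(T6) -> count=0 queue=[T6] holders={T5,T7}
Step 6: signal(T7) -> count=0 queue=[] holders={T5,T6}
Step 7: signal(T5) -> count=1 queue=[] holders={T6}
Step 8: signal(T6) -> count=2 queue=[] holders={none}
Step 9: wait(T2) -> count=1 queue=[] holders={T2}
Step 10: signal(T2) -> count=2 queue=[] holders={none}
Final holders: {none} -> 0 thread(s)

Answer: 0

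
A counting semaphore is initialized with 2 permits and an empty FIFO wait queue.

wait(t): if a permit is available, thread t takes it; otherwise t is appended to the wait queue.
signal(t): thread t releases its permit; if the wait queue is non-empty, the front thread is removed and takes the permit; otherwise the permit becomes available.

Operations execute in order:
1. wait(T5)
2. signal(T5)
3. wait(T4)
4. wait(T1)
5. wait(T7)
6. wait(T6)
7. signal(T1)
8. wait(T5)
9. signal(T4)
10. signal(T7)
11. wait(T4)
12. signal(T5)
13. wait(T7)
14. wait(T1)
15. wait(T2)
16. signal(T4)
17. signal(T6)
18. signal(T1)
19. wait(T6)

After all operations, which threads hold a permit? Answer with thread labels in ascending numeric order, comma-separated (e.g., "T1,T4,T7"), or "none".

Step 1: wait(T5) -> count=1 queue=[] holders={T5}
Step 2: signal(T5) -> count=2 queue=[] holders={none}
Step 3: wait(T4) -> count=1 queue=[] holders={T4}
Step 4: wait(T1) -> count=0 queue=[] holders={T1,T4}
Step 5: wait(T7) -> count=0 queue=[T7] holders={T1,T4}
Step 6: wait(T6) -> count=0 queue=[T7,T6] holders={T1,T4}
Step 7: signal(T1) -> count=0 queue=[T6] holders={T4,T7}
Step 8: wait(T5) -> count=0 queue=[T6,T5] holders={T4,T7}
Step 9: signal(T4) -> count=0 queue=[T5] holders={T6,T7}
Step 10: signal(T7) -> count=0 queue=[] holders={T5,T6}
Step 11: wait(T4) -> count=0 queue=[T4] holders={T5,T6}
Step 12: signal(T5) -> count=0 queue=[] holders={T4,T6}
Step 13: wait(T7) -> count=0 queue=[T7] holders={T4,T6}
Step 14: wait(T1) -> count=0 queue=[T7,T1] holders={T4,T6}
Step 15: wait(T2) -> count=0 queue=[T7,T1,T2] holders={T4,T6}
Step 16: signal(T4) -> count=0 queue=[T1,T2] holders={T6,T7}
Step 17: signal(T6) -> count=0 queue=[T2] holders={T1,T7}
Step 18: signal(T1) -> count=0 queue=[] holders={T2,T7}
Step 19: wait(T6) -> count=0 queue=[T6] holders={T2,T7}
Final holders: T2,T7

Answer: T2,T7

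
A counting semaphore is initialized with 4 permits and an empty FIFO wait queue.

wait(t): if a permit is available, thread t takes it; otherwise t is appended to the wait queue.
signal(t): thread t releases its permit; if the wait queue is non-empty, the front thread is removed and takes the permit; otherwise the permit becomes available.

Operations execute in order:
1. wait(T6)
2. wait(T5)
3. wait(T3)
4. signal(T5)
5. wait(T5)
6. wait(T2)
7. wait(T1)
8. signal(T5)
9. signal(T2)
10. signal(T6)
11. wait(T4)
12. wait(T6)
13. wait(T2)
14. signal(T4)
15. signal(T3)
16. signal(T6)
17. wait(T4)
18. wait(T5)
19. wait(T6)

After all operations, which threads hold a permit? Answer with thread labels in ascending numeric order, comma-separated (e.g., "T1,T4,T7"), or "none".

Answer: T1,T2,T4,T5

Derivation:
Step 1: wait(T6) -> count=3 queue=[] holders={T6}
Step 2: wait(T5) -> count=2 queue=[] holders={T5,T6}
Step 3: wait(T3) -> count=1 queue=[] holders={T3,T5,T6}
Step 4: signal(T5) -> count=2 queue=[] holders={T3,T6}
Step 5: wait(T5) -> count=1 queue=[] holders={T3,T5,T6}
Step 6: wait(T2) -> count=0 queue=[] holders={T2,T3,T5,T6}
Step 7: wait(T1) -> count=0 queue=[T1] holders={T2,T3,T5,T6}
Step 8: signal(T5) -> count=0 queue=[] holders={T1,T2,T3,T6}
Step 9: signal(T2) -> count=1 queue=[] holders={T1,T3,T6}
Step 10: signal(T6) -> count=2 queue=[] holders={T1,T3}
Step 11: wait(T4) -> count=1 queue=[] holders={T1,T3,T4}
Step 12: wait(T6) -> count=0 queue=[] holders={T1,T3,T4,T6}
Step 13: wait(T2) -> count=0 queue=[T2] holders={T1,T3,T4,T6}
Step 14: signal(T4) -> count=0 queue=[] holders={T1,T2,T3,T6}
Step 15: signal(T3) -> count=1 queue=[] holders={T1,T2,T6}
Step 16: signal(T6) -> count=2 queue=[] holders={T1,T2}
Step 17: wait(T4) -> count=1 queue=[] holders={T1,T2,T4}
Step 18: wait(T5) -> count=0 queue=[] holders={T1,T2,T4,T5}
Step 19: wait(T6) -> count=0 queue=[T6] holders={T1,T2,T4,T5}
Final holders: T1,T2,T4,T5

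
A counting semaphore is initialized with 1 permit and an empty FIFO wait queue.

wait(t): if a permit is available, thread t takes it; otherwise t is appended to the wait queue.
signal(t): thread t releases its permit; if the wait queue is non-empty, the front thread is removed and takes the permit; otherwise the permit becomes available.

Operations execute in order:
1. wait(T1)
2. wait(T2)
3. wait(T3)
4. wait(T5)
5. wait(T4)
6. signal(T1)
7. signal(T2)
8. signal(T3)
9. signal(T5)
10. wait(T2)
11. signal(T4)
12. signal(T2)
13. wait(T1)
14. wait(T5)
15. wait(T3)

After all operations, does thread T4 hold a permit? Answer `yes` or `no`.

Answer: no

Derivation:
Step 1: wait(T1) -> count=0 queue=[] holders={T1}
Step 2: wait(T2) -> count=0 queue=[T2] holders={T1}
Step 3: wait(T3) -> count=0 queue=[T2,T3] holders={T1}
Step 4: wait(T5) -> count=0 queue=[T2,T3,T5] holders={T1}
Step 5: wait(T4) -> count=0 queue=[T2,T3,T5,T4] holders={T1}
Step 6: signal(T1) -> count=0 queue=[T3,T5,T4] holders={T2}
Step 7: signal(T2) -> count=0 queue=[T5,T4] holders={T3}
Step 8: signal(T3) -> count=0 queue=[T4] holders={T5}
Step 9: signal(T5) -> count=0 queue=[] holders={T4}
Step 10: wait(T2) -> count=0 queue=[T2] holders={T4}
Step 11: signal(T4) -> count=0 queue=[] holders={T2}
Step 12: signal(T2) -> count=1 queue=[] holders={none}
Step 13: wait(T1) -> count=0 queue=[] holders={T1}
Step 14: wait(T5) -> count=0 queue=[T5] holders={T1}
Step 15: wait(T3) -> count=0 queue=[T5,T3] holders={T1}
Final holders: {T1} -> T4 not in holders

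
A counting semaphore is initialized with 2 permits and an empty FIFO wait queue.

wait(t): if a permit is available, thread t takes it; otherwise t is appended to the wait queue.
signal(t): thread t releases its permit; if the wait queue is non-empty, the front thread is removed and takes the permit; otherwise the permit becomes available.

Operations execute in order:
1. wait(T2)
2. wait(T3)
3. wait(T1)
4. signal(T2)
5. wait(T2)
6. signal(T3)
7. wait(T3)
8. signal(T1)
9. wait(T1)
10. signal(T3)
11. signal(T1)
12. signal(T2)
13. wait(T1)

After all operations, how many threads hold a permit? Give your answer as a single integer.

Step 1: wait(T2) -> count=1 queue=[] holders={T2}
Step 2: wait(T3) -> count=0 queue=[] holders={T2,T3}
Step 3: wait(T1) -> count=0 queue=[T1] holders={T2,T3}
Step 4: signal(T2) -> count=0 queue=[] holders={T1,T3}
Step 5: wait(T2) -> count=0 queue=[T2] holders={T1,T3}
Step 6: signal(T3) -> count=0 queue=[] holders={T1,T2}
Step 7: wait(T3) -> count=0 queue=[T3] holders={T1,T2}
Step 8: signal(T1) -> count=0 queue=[] holders={T2,T3}
Step 9: wait(T1) -> count=0 queue=[T1] holders={T2,T3}
Step 10: signal(T3) -> count=0 queue=[] holders={T1,T2}
Step 11: signal(T1) -> count=1 queue=[] holders={T2}
Step 12: signal(T2) -> count=2 queue=[] holders={none}
Step 13: wait(T1) -> count=1 queue=[] holders={T1}
Final holders: {T1} -> 1 thread(s)

Answer: 1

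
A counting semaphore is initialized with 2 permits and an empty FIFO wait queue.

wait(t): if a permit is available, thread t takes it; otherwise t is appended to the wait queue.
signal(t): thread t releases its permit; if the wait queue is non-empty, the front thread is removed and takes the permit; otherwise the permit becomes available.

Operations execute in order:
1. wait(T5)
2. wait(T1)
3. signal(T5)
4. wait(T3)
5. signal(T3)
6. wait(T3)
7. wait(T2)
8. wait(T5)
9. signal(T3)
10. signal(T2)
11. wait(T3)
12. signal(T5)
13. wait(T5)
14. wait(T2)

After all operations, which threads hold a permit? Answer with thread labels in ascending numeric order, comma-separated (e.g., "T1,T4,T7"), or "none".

Step 1: wait(T5) -> count=1 queue=[] holders={T5}
Step 2: wait(T1) -> count=0 queue=[] holders={T1,T5}
Step 3: signal(T5) -> count=1 queue=[] holders={T1}
Step 4: wait(T3) -> count=0 queue=[] holders={T1,T3}
Step 5: signal(T3) -> count=1 queue=[] holders={T1}
Step 6: wait(T3) -> count=0 queue=[] holders={T1,T3}
Step 7: wait(T2) -> count=0 queue=[T2] holders={T1,T3}
Step 8: wait(T5) -> count=0 queue=[T2,T5] holders={T1,T3}
Step 9: signal(T3) -> count=0 queue=[T5] holders={T1,T2}
Step 10: signal(T2) -> count=0 queue=[] holders={T1,T5}
Step 11: wait(T3) -> count=0 queue=[T3] holders={T1,T5}
Step 12: signal(T5) -> count=0 queue=[] holders={T1,T3}
Step 13: wait(T5) -> count=0 queue=[T5] holders={T1,T3}
Step 14: wait(T2) -> count=0 queue=[T5,T2] holders={T1,T3}
Final holders: T1,T3

Answer: T1,T3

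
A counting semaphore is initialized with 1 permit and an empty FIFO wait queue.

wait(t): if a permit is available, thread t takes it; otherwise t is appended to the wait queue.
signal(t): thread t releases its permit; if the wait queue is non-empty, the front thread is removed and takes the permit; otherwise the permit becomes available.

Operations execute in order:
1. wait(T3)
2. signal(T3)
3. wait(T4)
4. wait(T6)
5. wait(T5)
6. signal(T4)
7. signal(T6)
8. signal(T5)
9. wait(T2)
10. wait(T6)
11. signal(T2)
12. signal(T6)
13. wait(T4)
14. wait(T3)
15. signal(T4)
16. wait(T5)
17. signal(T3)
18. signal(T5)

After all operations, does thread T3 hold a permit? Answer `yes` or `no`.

Answer: no

Derivation:
Step 1: wait(T3) -> count=0 queue=[] holders={T3}
Step 2: signal(T3) -> count=1 queue=[] holders={none}
Step 3: wait(T4) -> count=0 queue=[] holders={T4}
Step 4: wait(T6) -> count=0 queue=[T6] holders={T4}
Step 5: wait(T5) -> count=0 queue=[T6,T5] holders={T4}
Step 6: signal(T4) -> count=0 queue=[T5] holders={T6}
Step 7: signal(T6) -> count=0 queue=[] holders={T5}
Step 8: signal(T5) -> count=1 queue=[] holders={none}
Step 9: wait(T2) -> count=0 queue=[] holders={T2}
Step 10: wait(T6) -> count=0 queue=[T6] holders={T2}
Step 11: signal(T2) -> count=0 queue=[] holders={T6}
Step 12: signal(T6) -> count=1 queue=[] holders={none}
Step 13: wait(T4) -> count=0 queue=[] holders={T4}
Step 14: wait(T3) -> count=0 queue=[T3] holders={T4}
Step 15: signal(T4) -> count=0 queue=[] holders={T3}
Step 16: wait(T5) -> count=0 queue=[T5] holders={T3}
Step 17: signal(T3) -> count=0 queue=[] holders={T5}
Step 18: signal(T5) -> count=1 queue=[] holders={none}
Final holders: {none} -> T3 not in holders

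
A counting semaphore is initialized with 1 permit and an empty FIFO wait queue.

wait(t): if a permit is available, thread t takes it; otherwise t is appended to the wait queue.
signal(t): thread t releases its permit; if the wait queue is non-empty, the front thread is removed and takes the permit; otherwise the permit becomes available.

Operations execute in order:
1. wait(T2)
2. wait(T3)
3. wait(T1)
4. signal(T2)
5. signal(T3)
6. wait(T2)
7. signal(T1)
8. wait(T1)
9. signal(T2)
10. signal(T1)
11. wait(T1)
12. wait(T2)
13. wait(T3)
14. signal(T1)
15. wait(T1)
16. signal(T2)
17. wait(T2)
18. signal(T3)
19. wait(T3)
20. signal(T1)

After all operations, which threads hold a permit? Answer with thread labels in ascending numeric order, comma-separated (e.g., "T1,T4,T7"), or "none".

Answer: T2

Derivation:
Step 1: wait(T2) -> count=0 queue=[] holders={T2}
Step 2: wait(T3) -> count=0 queue=[T3] holders={T2}
Step 3: wait(T1) -> count=0 queue=[T3,T1] holders={T2}
Step 4: signal(T2) -> count=0 queue=[T1] holders={T3}
Step 5: signal(T3) -> count=0 queue=[] holders={T1}
Step 6: wait(T2) -> count=0 queue=[T2] holders={T1}
Step 7: signal(T1) -> count=0 queue=[] holders={T2}
Step 8: wait(T1) -> count=0 queue=[T1] holders={T2}
Step 9: signal(T2) -> count=0 queue=[] holders={T1}
Step 10: signal(T1) -> count=1 queue=[] holders={none}
Step 11: wait(T1) -> count=0 queue=[] holders={T1}
Step 12: wait(T2) -> count=0 queue=[T2] holders={T1}
Step 13: wait(T3) -> count=0 queue=[T2,T3] holders={T1}
Step 14: signal(T1) -> count=0 queue=[T3] holders={T2}
Step 15: wait(T1) -> count=0 queue=[T3,T1] holders={T2}
Step 16: signal(T2) -> count=0 queue=[T1] holders={T3}
Step 17: wait(T2) -> count=0 queue=[T1,T2] holders={T3}
Step 18: signal(T3) -> count=0 queue=[T2] holders={T1}
Step 19: wait(T3) -> count=0 queue=[T2,T3] holders={T1}
Step 20: signal(T1) -> count=0 queue=[T3] holders={T2}
Final holders: T2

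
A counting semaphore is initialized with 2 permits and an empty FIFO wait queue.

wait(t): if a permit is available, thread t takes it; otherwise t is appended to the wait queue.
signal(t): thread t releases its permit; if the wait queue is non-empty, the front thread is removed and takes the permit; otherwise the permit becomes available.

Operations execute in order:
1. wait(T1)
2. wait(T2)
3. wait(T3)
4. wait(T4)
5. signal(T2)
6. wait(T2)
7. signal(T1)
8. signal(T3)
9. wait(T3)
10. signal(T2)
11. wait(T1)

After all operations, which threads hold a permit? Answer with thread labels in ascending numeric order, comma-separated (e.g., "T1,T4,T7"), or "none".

Step 1: wait(T1) -> count=1 queue=[] holders={T1}
Step 2: wait(T2) -> count=0 queue=[] holders={T1,T2}
Step 3: wait(T3) -> count=0 queue=[T3] holders={T1,T2}
Step 4: wait(T4) -> count=0 queue=[T3,T4] holders={T1,T2}
Step 5: signal(T2) -> count=0 queue=[T4] holders={T1,T3}
Step 6: wait(T2) -> count=0 queue=[T4,T2] holders={T1,T3}
Step 7: signal(T1) -> count=0 queue=[T2] holders={T3,T4}
Step 8: signal(T3) -> count=0 queue=[] holders={T2,T4}
Step 9: wait(T3) -> count=0 queue=[T3] holders={T2,T4}
Step 10: signal(T2) -> count=0 queue=[] holders={T3,T4}
Step 11: wait(T1) -> count=0 queue=[T1] holders={T3,T4}
Final holders: T3,T4

Answer: T3,T4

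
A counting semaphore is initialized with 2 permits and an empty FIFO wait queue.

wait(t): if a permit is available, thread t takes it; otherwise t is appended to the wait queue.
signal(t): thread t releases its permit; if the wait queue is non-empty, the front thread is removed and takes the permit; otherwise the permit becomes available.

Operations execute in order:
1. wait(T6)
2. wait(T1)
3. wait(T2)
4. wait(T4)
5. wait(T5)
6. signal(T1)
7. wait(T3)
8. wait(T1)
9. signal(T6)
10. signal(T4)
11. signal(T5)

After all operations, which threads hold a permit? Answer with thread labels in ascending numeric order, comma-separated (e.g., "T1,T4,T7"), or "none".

Answer: T2,T3

Derivation:
Step 1: wait(T6) -> count=1 queue=[] holders={T6}
Step 2: wait(T1) -> count=0 queue=[] holders={T1,T6}
Step 3: wait(T2) -> count=0 queue=[T2] holders={T1,T6}
Step 4: wait(T4) -> count=0 queue=[T2,T4] holders={T1,T6}
Step 5: wait(T5) -> count=0 queue=[T2,T4,T5] holders={T1,T6}
Step 6: signal(T1) -> count=0 queue=[T4,T5] holders={T2,T6}
Step 7: wait(T3) -> count=0 queue=[T4,T5,T3] holders={T2,T6}
Step 8: wait(T1) -> count=0 queue=[T4,T5,T3,T1] holders={T2,T6}
Step 9: signal(T6) -> count=0 queue=[T5,T3,T1] holders={T2,T4}
Step 10: signal(T4) -> count=0 queue=[T3,T1] holders={T2,T5}
Step 11: signal(T5) -> count=0 queue=[T1] holders={T2,T3}
Final holders: T2,T3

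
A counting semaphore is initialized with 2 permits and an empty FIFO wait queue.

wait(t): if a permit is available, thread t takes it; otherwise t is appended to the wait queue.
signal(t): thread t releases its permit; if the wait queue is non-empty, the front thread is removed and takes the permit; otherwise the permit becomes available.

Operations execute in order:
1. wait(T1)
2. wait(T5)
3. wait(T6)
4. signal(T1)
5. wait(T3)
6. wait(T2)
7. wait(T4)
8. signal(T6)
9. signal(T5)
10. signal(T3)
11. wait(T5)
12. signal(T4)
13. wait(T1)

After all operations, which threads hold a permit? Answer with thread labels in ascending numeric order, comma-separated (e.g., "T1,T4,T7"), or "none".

Step 1: wait(T1) -> count=1 queue=[] holders={T1}
Step 2: wait(T5) -> count=0 queue=[] holders={T1,T5}
Step 3: wait(T6) -> count=0 queue=[T6] holders={T1,T5}
Step 4: signal(T1) -> count=0 queue=[] holders={T5,T6}
Step 5: wait(T3) -> count=0 queue=[T3] holders={T5,T6}
Step 6: wait(T2) -> count=0 queue=[T3,T2] holders={T5,T6}
Step 7: wait(T4) -> count=0 queue=[T3,T2,T4] holders={T5,T6}
Step 8: signal(T6) -> count=0 queue=[T2,T4] holders={T3,T5}
Step 9: signal(T5) -> count=0 queue=[T4] holders={T2,T3}
Step 10: signal(T3) -> count=0 queue=[] holders={T2,T4}
Step 11: wait(T5) -> count=0 queue=[T5] holders={T2,T4}
Step 12: signal(T4) -> count=0 queue=[] holders={T2,T5}
Step 13: wait(T1) -> count=0 queue=[T1] holders={T2,T5}
Final holders: T2,T5

Answer: T2,T5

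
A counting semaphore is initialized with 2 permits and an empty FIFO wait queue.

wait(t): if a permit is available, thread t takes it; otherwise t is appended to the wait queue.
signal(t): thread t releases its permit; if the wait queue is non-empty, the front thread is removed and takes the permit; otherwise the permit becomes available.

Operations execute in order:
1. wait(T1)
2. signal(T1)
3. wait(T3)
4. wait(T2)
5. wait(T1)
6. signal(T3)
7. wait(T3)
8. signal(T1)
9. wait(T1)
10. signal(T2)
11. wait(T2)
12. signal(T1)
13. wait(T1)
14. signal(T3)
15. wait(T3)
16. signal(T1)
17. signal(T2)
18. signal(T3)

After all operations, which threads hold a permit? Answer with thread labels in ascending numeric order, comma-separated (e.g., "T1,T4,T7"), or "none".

Step 1: wait(T1) -> count=1 queue=[] holders={T1}
Step 2: signal(T1) -> count=2 queue=[] holders={none}
Step 3: wait(T3) -> count=1 queue=[] holders={T3}
Step 4: wait(T2) -> count=0 queue=[] holders={T2,T3}
Step 5: wait(T1) -> count=0 queue=[T1] holders={T2,T3}
Step 6: signal(T3) -> count=0 queue=[] holders={T1,T2}
Step 7: wait(T3) -> count=0 queue=[T3] holders={T1,T2}
Step 8: signal(T1) -> count=0 queue=[] holders={T2,T3}
Step 9: wait(T1) -> count=0 queue=[T1] holders={T2,T3}
Step 10: signal(T2) -> count=0 queue=[] holders={T1,T3}
Step 11: wait(T2) -> count=0 queue=[T2] holders={T1,T3}
Step 12: signal(T1) -> count=0 queue=[] holders={T2,T3}
Step 13: wait(T1) -> count=0 queue=[T1] holders={T2,T3}
Step 14: signal(T3) -> count=0 queue=[] holders={T1,T2}
Step 15: wait(T3) -> count=0 queue=[T3] holders={T1,T2}
Step 16: signal(T1) -> count=0 queue=[] holders={T2,T3}
Step 17: signal(T2) -> count=1 queue=[] holders={T3}
Step 18: signal(T3) -> count=2 queue=[] holders={none}
Final holders: none

Answer: none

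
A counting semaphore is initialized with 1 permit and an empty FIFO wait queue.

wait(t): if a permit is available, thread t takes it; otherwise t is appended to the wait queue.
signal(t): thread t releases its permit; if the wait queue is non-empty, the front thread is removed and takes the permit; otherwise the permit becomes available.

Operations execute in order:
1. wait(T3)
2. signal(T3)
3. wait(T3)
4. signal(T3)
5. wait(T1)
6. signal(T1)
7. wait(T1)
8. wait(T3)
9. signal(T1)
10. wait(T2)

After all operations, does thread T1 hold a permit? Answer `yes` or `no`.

Answer: no

Derivation:
Step 1: wait(T3) -> count=0 queue=[] holders={T3}
Step 2: signal(T3) -> count=1 queue=[] holders={none}
Step 3: wait(T3) -> count=0 queue=[] holders={T3}
Step 4: signal(T3) -> count=1 queue=[] holders={none}
Step 5: wait(T1) -> count=0 queue=[] holders={T1}
Step 6: signal(T1) -> count=1 queue=[] holders={none}
Step 7: wait(T1) -> count=0 queue=[] holders={T1}
Step 8: wait(T3) -> count=0 queue=[T3] holders={T1}
Step 9: signal(T1) -> count=0 queue=[] holders={T3}
Step 10: wait(T2) -> count=0 queue=[T2] holders={T3}
Final holders: {T3} -> T1 not in holders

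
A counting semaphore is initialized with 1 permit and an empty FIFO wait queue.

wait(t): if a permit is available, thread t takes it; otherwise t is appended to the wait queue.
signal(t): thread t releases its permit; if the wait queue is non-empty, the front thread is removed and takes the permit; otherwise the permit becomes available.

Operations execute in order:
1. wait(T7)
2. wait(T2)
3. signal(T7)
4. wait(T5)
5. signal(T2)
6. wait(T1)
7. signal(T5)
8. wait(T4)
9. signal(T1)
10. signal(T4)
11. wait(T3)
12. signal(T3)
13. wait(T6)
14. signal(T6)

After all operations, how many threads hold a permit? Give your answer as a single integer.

Answer: 0

Derivation:
Step 1: wait(T7) -> count=0 queue=[] holders={T7}
Step 2: wait(T2) -> count=0 queue=[T2] holders={T7}
Step 3: signal(T7) -> count=0 queue=[] holders={T2}
Step 4: wait(T5) -> count=0 queue=[T5] holders={T2}
Step 5: signal(T2) -> count=0 queue=[] holders={T5}
Step 6: wait(T1) -> count=0 queue=[T1] holders={T5}
Step 7: signal(T5) -> count=0 queue=[] holders={T1}
Step 8: wait(T4) -> count=0 queue=[T4] holders={T1}
Step 9: signal(T1) -> count=0 queue=[] holders={T4}
Step 10: signal(T4) -> count=1 queue=[] holders={none}
Step 11: wait(T3) -> count=0 queue=[] holders={T3}
Step 12: signal(T3) -> count=1 queue=[] holders={none}
Step 13: wait(T6) -> count=0 queue=[] holders={T6}
Step 14: signal(T6) -> count=1 queue=[] holders={none}
Final holders: {none} -> 0 thread(s)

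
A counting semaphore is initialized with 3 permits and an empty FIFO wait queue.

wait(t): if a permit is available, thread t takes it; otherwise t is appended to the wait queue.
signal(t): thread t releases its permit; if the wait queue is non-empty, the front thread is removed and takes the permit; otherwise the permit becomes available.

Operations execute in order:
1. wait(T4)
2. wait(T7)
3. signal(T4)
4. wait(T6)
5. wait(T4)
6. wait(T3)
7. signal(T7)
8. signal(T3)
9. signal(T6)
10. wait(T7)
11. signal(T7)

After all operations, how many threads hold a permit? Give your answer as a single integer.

Answer: 1

Derivation:
Step 1: wait(T4) -> count=2 queue=[] holders={T4}
Step 2: wait(T7) -> count=1 queue=[] holders={T4,T7}
Step 3: signal(T4) -> count=2 queue=[] holders={T7}
Step 4: wait(T6) -> count=1 queue=[] holders={T6,T7}
Step 5: wait(T4) -> count=0 queue=[] holders={T4,T6,T7}
Step 6: wait(T3) -> count=0 queue=[T3] holders={T4,T6,T7}
Step 7: signal(T7) -> count=0 queue=[] holders={T3,T4,T6}
Step 8: signal(T3) -> count=1 queue=[] holders={T4,T6}
Step 9: signal(T6) -> count=2 queue=[] holders={T4}
Step 10: wait(T7) -> count=1 queue=[] holders={T4,T7}
Step 11: signal(T7) -> count=2 queue=[] holders={T4}
Final holders: {T4} -> 1 thread(s)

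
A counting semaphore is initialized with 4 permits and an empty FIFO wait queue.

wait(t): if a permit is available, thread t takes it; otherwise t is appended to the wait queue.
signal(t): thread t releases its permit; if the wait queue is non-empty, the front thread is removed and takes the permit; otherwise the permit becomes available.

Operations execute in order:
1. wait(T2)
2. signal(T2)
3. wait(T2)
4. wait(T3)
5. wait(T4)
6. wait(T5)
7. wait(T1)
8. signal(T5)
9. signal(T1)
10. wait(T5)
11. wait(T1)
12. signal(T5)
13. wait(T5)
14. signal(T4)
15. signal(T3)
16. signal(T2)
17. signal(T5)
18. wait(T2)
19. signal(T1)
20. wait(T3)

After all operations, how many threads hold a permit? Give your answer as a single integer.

Answer: 2

Derivation:
Step 1: wait(T2) -> count=3 queue=[] holders={T2}
Step 2: signal(T2) -> count=4 queue=[] holders={none}
Step 3: wait(T2) -> count=3 queue=[] holders={T2}
Step 4: wait(T3) -> count=2 queue=[] holders={T2,T3}
Step 5: wait(T4) -> count=1 queue=[] holders={T2,T3,T4}
Step 6: wait(T5) -> count=0 queue=[] holders={T2,T3,T4,T5}
Step 7: wait(T1) -> count=0 queue=[T1] holders={T2,T3,T4,T5}
Step 8: signal(T5) -> count=0 queue=[] holders={T1,T2,T3,T4}
Step 9: signal(T1) -> count=1 queue=[] holders={T2,T3,T4}
Step 10: wait(T5) -> count=0 queue=[] holders={T2,T3,T4,T5}
Step 11: wait(T1) -> count=0 queue=[T1] holders={T2,T3,T4,T5}
Step 12: signal(T5) -> count=0 queue=[] holders={T1,T2,T3,T4}
Step 13: wait(T5) -> count=0 queue=[T5] holders={T1,T2,T3,T4}
Step 14: signal(T4) -> count=0 queue=[] holders={T1,T2,T3,T5}
Step 15: signal(T3) -> count=1 queue=[] holders={T1,T2,T5}
Step 16: signal(T2) -> count=2 queue=[] holders={T1,T5}
Step 17: signal(T5) -> count=3 queue=[] holders={T1}
Step 18: wait(T2) -> count=2 queue=[] holders={T1,T2}
Step 19: signal(T1) -> count=3 queue=[] holders={T2}
Step 20: wait(T3) -> count=2 queue=[] holders={T2,T3}
Final holders: {T2,T3} -> 2 thread(s)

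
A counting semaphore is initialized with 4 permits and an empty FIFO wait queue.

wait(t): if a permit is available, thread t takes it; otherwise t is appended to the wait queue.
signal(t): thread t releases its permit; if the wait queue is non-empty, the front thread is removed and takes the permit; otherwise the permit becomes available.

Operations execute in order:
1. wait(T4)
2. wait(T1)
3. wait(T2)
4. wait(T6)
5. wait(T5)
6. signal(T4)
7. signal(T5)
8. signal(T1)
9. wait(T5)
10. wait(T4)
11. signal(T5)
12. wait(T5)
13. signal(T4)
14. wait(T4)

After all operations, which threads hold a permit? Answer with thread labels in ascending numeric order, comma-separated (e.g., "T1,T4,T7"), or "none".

Step 1: wait(T4) -> count=3 queue=[] holders={T4}
Step 2: wait(T1) -> count=2 queue=[] holders={T1,T4}
Step 3: wait(T2) -> count=1 queue=[] holders={T1,T2,T4}
Step 4: wait(T6) -> count=0 queue=[] holders={T1,T2,T4,T6}
Step 5: wait(T5) -> count=0 queue=[T5] holders={T1,T2,T4,T6}
Step 6: signal(T4) -> count=0 queue=[] holders={T1,T2,T5,T6}
Step 7: signal(T5) -> count=1 queue=[] holders={T1,T2,T6}
Step 8: signal(T1) -> count=2 queue=[] holders={T2,T6}
Step 9: wait(T5) -> count=1 queue=[] holders={T2,T5,T6}
Step 10: wait(T4) -> count=0 queue=[] holders={T2,T4,T5,T6}
Step 11: signal(T5) -> count=1 queue=[] holders={T2,T4,T6}
Step 12: wait(T5) -> count=0 queue=[] holders={T2,T4,T5,T6}
Step 13: signal(T4) -> count=1 queue=[] holders={T2,T5,T6}
Step 14: wait(T4) -> count=0 queue=[] holders={T2,T4,T5,T6}
Final holders: T2,T4,T5,T6

Answer: T2,T4,T5,T6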